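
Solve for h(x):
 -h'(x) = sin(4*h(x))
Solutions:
 h(x) = -acos((-C1 - exp(8*x))/(C1 - exp(8*x)))/4 + pi/2
 h(x) = acos((-C1 - exp(8*x))/(C1 - exp(8*x)))/4


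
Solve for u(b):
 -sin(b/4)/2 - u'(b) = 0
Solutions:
 u(b) = C1 + 2*cos(b/4)


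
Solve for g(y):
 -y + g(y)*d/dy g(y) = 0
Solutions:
 g(y) = -sqrt(C1 + y^2)
 g(y) = sqrt(C1 + y^2)


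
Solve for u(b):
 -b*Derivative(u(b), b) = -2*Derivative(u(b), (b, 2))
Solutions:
 u(b) = C1 + C2*erfi(b/2)


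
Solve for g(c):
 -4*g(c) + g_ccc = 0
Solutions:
 g(c) = C3*exp(2^(2/3)*c) + (C1*sin(2^(2/3)*sqrt(3)*c/2) + C2*cos(2^(2/3)*sqrt(3)*c/2))*exp(-2^(2/3)*c/2)


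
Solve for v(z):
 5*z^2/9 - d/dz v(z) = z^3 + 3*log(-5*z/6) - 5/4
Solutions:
 v(z) = C1 - z^4/4 + 5*z^3/27 - 3*z*log(-z) + z*(-3*log(5) + 17/4 + 3*log(6))


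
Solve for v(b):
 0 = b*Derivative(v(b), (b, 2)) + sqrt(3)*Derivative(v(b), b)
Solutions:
 v(b) = C1 + C2*b^(1 - sqrt(3))


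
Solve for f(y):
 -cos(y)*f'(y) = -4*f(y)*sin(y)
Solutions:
 f(y) = C1/cos(y)^4


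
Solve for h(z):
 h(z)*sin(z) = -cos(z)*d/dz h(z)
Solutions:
 h(z) = C1*cos(z)


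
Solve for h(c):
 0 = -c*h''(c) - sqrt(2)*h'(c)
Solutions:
 h(c) = C1 + C2*c^(1 - sqrt(2))


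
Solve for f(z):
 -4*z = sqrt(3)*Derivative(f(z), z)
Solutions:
 f(z) = C1 - 2*sqrt(3)*z^2/3


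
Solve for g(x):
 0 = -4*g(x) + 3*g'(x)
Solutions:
 g(x) = C1*exp(4*x/3)


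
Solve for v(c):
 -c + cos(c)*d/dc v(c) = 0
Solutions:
 v(c) = C1 + Integral(c/cos(c), c)


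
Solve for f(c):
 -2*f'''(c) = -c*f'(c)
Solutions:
 f(c) = C1 + Integral(C2*airyai(2^(2/3)*c/2) + C3*airybi(2^(2/3)*c/2), c)


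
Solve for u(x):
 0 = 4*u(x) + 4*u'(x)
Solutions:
 u(x) = C1*exp(-x)


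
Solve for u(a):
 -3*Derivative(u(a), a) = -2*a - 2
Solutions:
 u(a) = C1 + a^2/3 + 2*a/3


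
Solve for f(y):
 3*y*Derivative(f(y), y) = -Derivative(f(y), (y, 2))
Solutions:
 f(y) = C1 + C2*erf(sqrt(6)*y/2)


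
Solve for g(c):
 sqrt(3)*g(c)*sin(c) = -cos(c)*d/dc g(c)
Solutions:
 g(c) = C1*cos(c)^(sqrt(3))


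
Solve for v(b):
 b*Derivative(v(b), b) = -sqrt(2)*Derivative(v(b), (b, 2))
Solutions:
 v(b) = C1 + C2*erf(2^(1/4)*b/2)


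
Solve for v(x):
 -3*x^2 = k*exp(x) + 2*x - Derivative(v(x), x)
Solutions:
 v(x) = C1 + k*exp(x) + x^3 + x^2


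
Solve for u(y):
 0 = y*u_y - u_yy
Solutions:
 u(y) = C1 + C2*erfi(sqrt(2)*y/2)


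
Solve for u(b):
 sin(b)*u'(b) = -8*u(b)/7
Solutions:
 u(b) = C1*(cos(b) + 1)^(4/7)/(cos(b) - 1)^(4/7)


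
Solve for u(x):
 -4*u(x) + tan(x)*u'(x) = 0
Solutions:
 u(x) = C1*sin(x)^4


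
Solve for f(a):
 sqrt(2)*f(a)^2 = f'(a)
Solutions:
 f(a) = -1/(C1 + sqrt(2)*a)


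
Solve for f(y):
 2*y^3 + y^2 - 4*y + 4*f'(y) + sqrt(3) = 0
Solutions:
 f(y) = C1 - y^4/8 - y^3/12 + y^2/2 - sqrt(3)*y/4


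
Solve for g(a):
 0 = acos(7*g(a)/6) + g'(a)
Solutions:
 Integral(1/acos(7*_y/6), (_y, g(a))) = C1 - a


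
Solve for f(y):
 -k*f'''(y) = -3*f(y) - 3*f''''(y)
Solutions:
 f(y) = C1*exp(y*(k - sqrt(k^2 + 6*12^(1/3)*(k^2 + sqrt(k^4 - 768))^(1/3) + 48*18^(1/3)/(k^2 + sqrt(k^4 - 768))^(1/3)) - sqrt(2)*sqrt(-k^3/sqrt(k^2 + 6*12^(1/3)*(k^2 + sqrt(k^4 - 768))^(1/3) + 48*18^(1/3)/(k^2 + sqrt(k^4 - 768))^(1/3)) + k^2 - 3*12^(1/3)*(k^2 + sqrt(k^4 - 768))^(1/3) - 24*18^(1/3)/(k^2 + sqrt(k^4 - 768))^(1/3)))/12) + C2*exp(y*(k - sqrt(k^2 + 6*12^(1/3)*(k^2 + sqrt(k^4 - 768))^(1/3) + 48*18^(1/3)/(k^2 + sqrt(k^4 - 768))^(1/3)) + sqrt(2)*sqrt(-k^3/sqrt(k^2 + 6*12^(1/3)*(k^2 + sqrt(k^4 - 768))^(1/3) + 48*18^(1/3)/(k^2 + sqrt(k^4 - 768))^(1/3)) + k^2 - 3*12^(1/3)*(k^2 + sqrt(k^4 - 768))^(1/3) - 24*18^(1/3)/(k^2 + sqrt(k^4 - 768))^(1/3)))/12) + C3*exp(y*(k + sqrt(k^2 + 6*12^(1/3)*(k^2 + sqrt(k^4 - 768))^(1/3) + 48*18^(1/3)/(k^2 + sqrt(k^4 - 768))^(1/3)) - sqrt(2)*sqrt(k^3/sqrt(k^2 + 6*12^(1/3)*(k^2 + sqrt(k^4 - 768))^(1/3) + 48*18^(1/3)/(k^2 + sqrt(k^4 - 768))^(1/3)) + k^2 - 3*12^(1/3)*(k^2 + sqrt(k^4 - 768))^(1/3) - 24*18^(1/3)/(k^2 + sqrt(k^4 - 768))^(1/3)))/12) + C4*exp(y*(k + sqrt(k^2 + 6*12^(1/3)*(k^2 + sqrt(k^4 - 768))^(1/3) + 48*18^(1/3)/(k^2 + sqrt(k^4 - 768))^(1/3)) + sqrt(2)*sqrt(k^3/sqrt(k^2 + 6*12^(1/3)*(k^2 + sqrt(k^4 - 768))^(1/3) + 48*18^(1/3)/(k^2 + sqrt(k^4 - 768))^(1/3)) + k^2 - 3*12^(1/3)*(k^2 + sqrt(k^4 - 768))^(1/3) - 24*18^(1/3)/(k^2 + sqrt(k^4 - 768))^(1/3)))/12)


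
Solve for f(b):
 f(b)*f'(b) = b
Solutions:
 f(b) = -sqrt(C1 + b^2)
 f(b) = sqrt(C1 + b^2)


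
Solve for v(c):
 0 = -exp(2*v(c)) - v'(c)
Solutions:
 v(c) = log(-sqrt(-1/(C1 - c))) - log(2)/2
 v(c) = log(-1/(C1 - c))/2 - log(2)/2


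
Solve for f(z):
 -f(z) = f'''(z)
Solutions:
 f(z) = C3*exp(-z) + (C1*sin(sqrt(3)*z/2) + C2*cos(sqrt(3)*z/2))*exp(z/2)


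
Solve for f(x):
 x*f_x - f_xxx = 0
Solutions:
 f(x) = C1 + Integral(C2*airyai(x) + C3*airybi(x), x)


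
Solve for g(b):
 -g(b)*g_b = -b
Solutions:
 g(b) = -sqrt(C1 + b^2)
 g(b) = sqrt(C1 + b^2)


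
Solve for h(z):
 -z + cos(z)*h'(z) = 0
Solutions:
 h(z) = C1 + Integral(z/cos(z), z)


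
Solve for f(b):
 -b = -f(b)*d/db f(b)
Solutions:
 f(b) = -sqrt(C1 + b^2)
 f(b) = sqrt(C1 + b^2)


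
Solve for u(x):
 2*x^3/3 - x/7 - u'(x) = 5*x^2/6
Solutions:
 u(x) = C1 + x^4/6 - 5*x^3/18 - x^2/14


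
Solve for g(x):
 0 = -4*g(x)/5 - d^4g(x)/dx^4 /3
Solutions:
 g(x) = (C1*sin(3^(1/4)*5^(3/4)*x/5) + C2*cos(3^(1/4)*5^(3/4)*x/5))*exp(-3^(1/4)*5^(3/4)*x/5) + (C3*sin(3^(1/4)*5^(3/4)*x/5) + C4*cos(3^(1/4)*5^(3/4)*x/5))*exp(3^(1/4)*5^(3/4)*x/5)


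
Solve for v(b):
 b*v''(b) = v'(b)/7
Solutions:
 v(b) = C1 + C2*b^(8/7)


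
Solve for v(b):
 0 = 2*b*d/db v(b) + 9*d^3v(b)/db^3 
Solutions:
 v(b) = C1 + Integral(C2*airyai(-6^(1/3)*b/3) + C3*airybi(-6^(1/3)*b/3), b)


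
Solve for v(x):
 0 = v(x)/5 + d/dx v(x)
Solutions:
 v(x) = C1*exp(-x/5)


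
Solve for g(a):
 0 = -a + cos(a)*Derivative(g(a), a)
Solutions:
 g(a) = C1 + Integral(a/cos(a), a)


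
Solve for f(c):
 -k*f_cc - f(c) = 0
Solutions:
 f(c) = C1*exp(-c*sqrt(-1/k)) + C2*exp(c*sqrt(-1/k))


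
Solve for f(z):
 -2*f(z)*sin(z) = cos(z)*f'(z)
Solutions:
 f(z) = C1*cos(z)^2


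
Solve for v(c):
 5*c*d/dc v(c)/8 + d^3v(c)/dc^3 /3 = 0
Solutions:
 v(c) = C1 + Integral(C2*airyai(-15^(1/3)*c/2) + C3*airybi(-15^(1/3)*c/2), c)


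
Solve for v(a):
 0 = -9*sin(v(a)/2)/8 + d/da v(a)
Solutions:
 -9*a/8 + log(cos(v(a)/2) - 1) - log(cos(v(a)/2) + 1) = C1


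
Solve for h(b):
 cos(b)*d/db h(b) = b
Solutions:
 h(b) = C1 + Integral(b/cos(b), b)


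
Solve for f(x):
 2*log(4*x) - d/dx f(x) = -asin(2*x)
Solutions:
 f(x) = C1 + 2*x*log(x) + x*asin(2*x) - 2*x + 4*x*log(2) + sqrt(1 - 4*x^2)/2


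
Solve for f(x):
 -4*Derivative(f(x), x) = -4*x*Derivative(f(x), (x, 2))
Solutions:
 f(x) = C1 + C2*x^2


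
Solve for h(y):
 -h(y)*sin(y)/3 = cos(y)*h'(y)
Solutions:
 h(y) = C1*cos(y)^(1/3)


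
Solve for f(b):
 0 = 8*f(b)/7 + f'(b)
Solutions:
 f(b) = C1*exp(-8*b/7)


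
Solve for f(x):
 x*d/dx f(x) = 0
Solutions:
 f(x) = C1


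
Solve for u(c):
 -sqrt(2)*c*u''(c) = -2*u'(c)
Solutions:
 u(c) = C1 + C2*c^(1 + sqrt(2))


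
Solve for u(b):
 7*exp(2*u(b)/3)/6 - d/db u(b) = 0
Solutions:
 u(b) = 3*log(-sqrt(-1/(C1 + 7*b))) + 3*log(3)
 u(b) = 3*log(-1/(C1 + 7*b))/2 + 3*log(3)


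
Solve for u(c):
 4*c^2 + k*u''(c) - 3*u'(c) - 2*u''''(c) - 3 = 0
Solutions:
 u(c) = C1 + C2*exp(c*(-2*k/((-6^(1/3) + 2^(1/3)*3^(5/6)*I)*(sqrt(3)*sqrt(243 - 2*k^3) + 27)^(1/3)) + 6^(1/3)*(sqrt(3)*sqrt(243 - 2*k^3) + 27)^(1/3)/12 - 2^(1/3)*3^(5/6)*I*(sqrt(3)*sqrt(243 - 2*k^3) + 27)^(1/3)/12)) + C3*exp(c*(2*k/((6^(1/3) + 2^(1/3)*3^(5/6)*I)*(sqrt(3)*sqrt(243 - 2*k^3) + 27)^(1/3)) + 6^(1/3)*(sqrt(3)*sqrt(243 - 2*k^3) + 27)^(1/3)/12 + 2^(1/3)*3^(5/6)*I*(sqrt(3)*sqrt(243 - 2*k^3) + 27)^(1/3)/12)) + C4*exp(-6^(1/3)*c*(6^(1/3)*k/(sqrt(3)*sqrt(243 - 2*k^3) + 27)^(1/3) + (sqrt(3)*sqrt(243 - 2*k^3) + 27)^(1/3))/6) + 4*c^3/9 + 4*c^2*k/9 + 8*c*k^2/27 - c


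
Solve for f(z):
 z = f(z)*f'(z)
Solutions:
 f(z) = -sqrt(C1 + z^2)
 f(z) = sqrt(C1 + z^2)


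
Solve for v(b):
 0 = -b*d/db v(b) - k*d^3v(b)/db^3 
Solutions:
 v(b) = C1 + Integral(C2*airyai(b*(-1/k)^(1/3)) + C3*airybi(b*(-1/k)^(1/3)), b)


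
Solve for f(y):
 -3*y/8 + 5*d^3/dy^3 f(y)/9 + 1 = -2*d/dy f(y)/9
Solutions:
 f(y) = C1 + C2*sin(sqrt(10)*y/5) + C3*cos(sqrt(10)*y/5) + 27*y^2/32 - 9*y/2


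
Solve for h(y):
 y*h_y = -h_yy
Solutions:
 h(y) = C1 + C2*erf(sqrt(2)*y/2)


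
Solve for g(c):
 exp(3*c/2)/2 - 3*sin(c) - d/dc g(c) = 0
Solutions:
 g(c) = C1 + exp(3*c/2)/3 + 3*cos(c)


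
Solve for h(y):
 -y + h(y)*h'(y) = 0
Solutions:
 h(y) = -sqrt(C1 + y^2)
 h(y) = sqrt(C1 + y^2)


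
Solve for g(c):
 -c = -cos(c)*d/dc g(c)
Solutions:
 g(c) = C1 + Integral(c/cos(c), c)


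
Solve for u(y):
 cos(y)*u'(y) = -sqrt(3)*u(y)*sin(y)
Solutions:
 u(y) = C1*cos(y)^(sqrt(3))


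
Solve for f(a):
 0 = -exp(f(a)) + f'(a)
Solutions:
 f(a) = log(-1/(C1 + a))


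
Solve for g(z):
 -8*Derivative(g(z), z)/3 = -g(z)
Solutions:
 g(z) = C1*exp(3*z/8)


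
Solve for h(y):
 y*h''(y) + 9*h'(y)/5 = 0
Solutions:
 h(y) = C1 + C2/y^(4/5)


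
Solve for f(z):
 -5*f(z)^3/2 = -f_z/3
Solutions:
 f(z) = -sqrt(-1/(C1 + 15*z))
 f(z) = sqrt(-1/(C1 + 15*z))


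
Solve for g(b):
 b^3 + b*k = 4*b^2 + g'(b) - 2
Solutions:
 g(b) = C1 + b^4/4 - 4*b^3/3 + b^2*k/2 + 2*b


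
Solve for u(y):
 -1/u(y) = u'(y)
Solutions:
 u(y) = -sqrt(C1 - 2*y)
 u(y) = sqrt(C1 - 2*y)


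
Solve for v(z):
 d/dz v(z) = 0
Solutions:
 v(z) = C1


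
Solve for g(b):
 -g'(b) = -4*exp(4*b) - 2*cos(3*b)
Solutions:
 g(b) = C1 + exp(4*b) + 2*sin(3*b)/3


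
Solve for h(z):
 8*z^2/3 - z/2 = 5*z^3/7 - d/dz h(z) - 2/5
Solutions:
 h(z) = C1 + 5*z^4/28 - 8*z^3/9 + z^2/4 - 2*z/5


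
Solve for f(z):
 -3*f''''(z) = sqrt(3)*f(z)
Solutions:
 f(z) = (C1*sin(sqrt(2)*3^(7/8)*z/6) + C2*cos(sqrt(2)*3^(7/8)*z/6))*exp(-sqrt(2)*3^(7/8)*z/6) + (C3*sin(sqrt(2)*3^(7/8)*z/6) + C4*cos(sqrt(2)*3^(7/8)*z/6))*exp(sqrt(2)*3^(7/8)*z/6)


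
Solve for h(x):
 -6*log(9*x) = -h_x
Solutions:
 h(x) = C1 + 6*x*log(x) - 6*x + x*log(531441)


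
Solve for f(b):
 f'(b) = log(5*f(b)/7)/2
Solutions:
 -2*Integral(1/(log(_y) - log(7) + log(5)), (_y, f(b))) = C1 - b


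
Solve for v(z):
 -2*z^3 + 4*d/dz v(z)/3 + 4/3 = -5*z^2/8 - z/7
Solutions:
 v(z) = C1 + 3*z^4/8 - 5*z^3/32 - 3*z^2/56 - z


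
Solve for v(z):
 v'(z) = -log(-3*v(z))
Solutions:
 Integral(1/(log(-_y) + log(3)), (_y, v(z))) = C1 - z


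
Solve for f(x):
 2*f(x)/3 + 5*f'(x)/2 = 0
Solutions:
 f(x) = C1*exp(-4*x/15)


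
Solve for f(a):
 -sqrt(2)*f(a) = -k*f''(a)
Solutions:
 f(a) = C1*exp(-2^(1/4)*a*sqrt(1/k)) + C2*exp(2^(1/4)*a*sqrt(1/k))


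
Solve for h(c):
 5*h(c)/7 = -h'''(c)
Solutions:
 h(c) = C3*exp(-5^(1/3)*7^(2/3)*c/7) + (C1*sin(sqrt(3)*5^(1/3)*7^(2/3)*c/14) + C2*cos(sqrt(3)*5^(1/3)*7^(2/3)*c/14))*exp(5^(1/3)*7^(2/3)*c/14)


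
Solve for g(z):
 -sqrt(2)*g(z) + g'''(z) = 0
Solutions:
 g(z) = C3*exp(2^(1/6)*z) + (C1*sin(2^(1/6)*sqrt(3)*z/2) + C2*cos(2^(1/6)*sqrt(3)*z/2))*exp(-2^(1/6)*z/2)


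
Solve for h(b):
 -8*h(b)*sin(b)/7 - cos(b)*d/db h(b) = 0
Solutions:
 h(b) = C1*cos(b)^(8/7)


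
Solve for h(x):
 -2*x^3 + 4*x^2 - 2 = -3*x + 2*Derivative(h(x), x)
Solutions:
 h(x) = C1 - x^4/4 + 2*x^3/3 + 3*x^2/4 - x


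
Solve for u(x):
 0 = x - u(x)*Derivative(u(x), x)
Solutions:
 u(x) = -sqrt(C1 + x^2)
 u(x) = sqrt(C1 + x^2)


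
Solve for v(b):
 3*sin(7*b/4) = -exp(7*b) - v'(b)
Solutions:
 v(b) = C1 - exp(7*b)/7 + 12*cos(7*b/4)/7


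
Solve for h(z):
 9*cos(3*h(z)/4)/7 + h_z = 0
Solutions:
 9*z/7 - 2*log(sin(3*h(z)/4) - 1)/3 + 2*log(sin(3*h(z)/4) + 1)/3 = C1


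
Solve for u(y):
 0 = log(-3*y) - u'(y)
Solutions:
 u(y) = C1 + y*log(-y) + y*(-1 + log(3))


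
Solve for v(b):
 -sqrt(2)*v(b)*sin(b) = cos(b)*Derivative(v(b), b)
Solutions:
 v(b) = C1*cos(b)^(sqrt(2))


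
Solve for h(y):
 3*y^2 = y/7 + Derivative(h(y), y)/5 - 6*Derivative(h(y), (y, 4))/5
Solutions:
 h(y) = C1 + C4*exp(6^(2/3)*y/6) + 5*y^3 - 5*y^2/14 + (C2*sin(2^(2/3)*3^(1/6)*y/4) + C3*cos(2^(2/3)*3^(1/6)*y/4))*exp(-6^(2/3)*y/12)


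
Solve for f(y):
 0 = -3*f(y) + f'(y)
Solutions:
 f(y) = C1*exp(3*y)


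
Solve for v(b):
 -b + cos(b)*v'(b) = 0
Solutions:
 v(b) = C1 + Integral(b/cos(b), b)


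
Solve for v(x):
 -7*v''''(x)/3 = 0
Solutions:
 v(x) = C1 + C2*x + C3*x^2 + C4*x^3


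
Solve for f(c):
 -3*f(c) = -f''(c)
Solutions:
 f(c) = C1*exp(-sqrt(3)*c) + C2*exp(sqrt(3)*c)


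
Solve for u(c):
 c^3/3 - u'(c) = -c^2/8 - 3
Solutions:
 u(c) = C1 + c^4/12 + c^3/24 + 3*c


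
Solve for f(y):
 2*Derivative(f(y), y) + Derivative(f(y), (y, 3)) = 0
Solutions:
 f(y) = C1 + C2*sin(sqrt(2)*y) + C3*cos(sqrt(2)*y)


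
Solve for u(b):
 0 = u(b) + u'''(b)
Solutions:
 u(b) = C3*exp(-b) + (C1*sin(sqrt(3)*b/2) + C2*cos(sqrt(3)*b/2))*exp(b/2)


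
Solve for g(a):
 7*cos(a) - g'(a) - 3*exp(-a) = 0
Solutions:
 g(a) = C1 + 7*sin(a) + 3*exp(-a)


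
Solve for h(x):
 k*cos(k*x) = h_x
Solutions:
 h(x) = C1 + sin(k*x)


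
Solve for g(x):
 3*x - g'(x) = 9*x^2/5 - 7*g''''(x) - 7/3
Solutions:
 g(x) = C1 + C4*exp(7^(2/3)*x/7) - 3*x^3/5 + 3*x^2/2 + 7*x/3 + (C2*sin(sqrt(3)*7^(2/3)*x/14) + C3*cos(sqrt(3)*7^(2/3)*x/14))*exp(-7^(2/3)*x/14)


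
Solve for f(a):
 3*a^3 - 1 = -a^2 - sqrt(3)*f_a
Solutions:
 f(a) = C1 - sqrt(3)*a^4/4 - sqrt(3)*a^3/9 + sqrt(3)*a/3


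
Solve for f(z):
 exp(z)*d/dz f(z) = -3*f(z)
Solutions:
 f(z) = C1*exp(3*exp(-z))


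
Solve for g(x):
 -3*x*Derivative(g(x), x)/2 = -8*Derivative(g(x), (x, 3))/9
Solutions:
 g(x) = C1 + Integral(C2*airyai(3*2^(2/3)*x/4) + C3*airybi(3*2^(2/3)*x/4), x)


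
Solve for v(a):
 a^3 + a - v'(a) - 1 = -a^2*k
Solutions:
 v(a) = C1 + a^4/4 + a^3*k/3 + a^2/2 - a


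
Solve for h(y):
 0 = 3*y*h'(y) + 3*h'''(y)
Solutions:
 h(y) = C1 + Integral(C2*airyai(-y) + C3*airybi(-y), y)


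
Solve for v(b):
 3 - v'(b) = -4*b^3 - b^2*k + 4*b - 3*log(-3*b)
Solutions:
 v(b) = C1 + b^4 + b^3*k/3 - 2*b^2 + 3*b*log(-b) + 3*b*log(3)


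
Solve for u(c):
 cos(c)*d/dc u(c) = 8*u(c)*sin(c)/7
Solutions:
 u(c) = C1/cos(c)^(8/7)


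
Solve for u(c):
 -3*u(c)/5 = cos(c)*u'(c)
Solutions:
 u(c) = C1*(sin(c) - 1)^(3/10)/(sin(c) + 1)^(3/10)


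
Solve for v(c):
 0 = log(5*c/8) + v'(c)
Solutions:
 v(c) = C1 - c*log(c) + c*log(8/5) + c


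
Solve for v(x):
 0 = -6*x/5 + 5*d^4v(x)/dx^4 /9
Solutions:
 v(x) = C1 + C2*x + C3*x^2 + C4*x^3 + 9*x^5/500


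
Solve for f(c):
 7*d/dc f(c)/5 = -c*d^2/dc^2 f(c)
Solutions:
 f(c) = C1 + C2/c^(2/5)


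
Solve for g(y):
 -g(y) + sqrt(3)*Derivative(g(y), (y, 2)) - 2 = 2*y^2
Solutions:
 g(y) = C1*exp(-3^(3/4)*y/3) + C2*exp(3^(3/4)*y/3) - 2*y^2 - 4*sqrt(3) - 2


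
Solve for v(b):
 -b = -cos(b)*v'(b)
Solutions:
 v(b) = C1 + Integral(b/cos(b), b)


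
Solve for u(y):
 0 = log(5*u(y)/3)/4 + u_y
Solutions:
 -4*Integral(1/(-log(_y) - log(5) + log(3)), (_y, u(y))) = C1 - y


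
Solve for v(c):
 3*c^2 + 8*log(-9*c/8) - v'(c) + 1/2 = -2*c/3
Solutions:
 v(c) = C1 + c^3 + c^2/3 + 8*c*log(-c) + c*(-24*log(2) - 15/2 + 16*log(3))


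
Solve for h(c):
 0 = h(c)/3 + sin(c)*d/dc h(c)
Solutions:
 h(c) = C1*(cos(c) + 1)^(1/6)/(cos(c) - 1)^(1/6)


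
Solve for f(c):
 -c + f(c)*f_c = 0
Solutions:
 f(c) = -sqrt(C1 + c^2)
 f(c) = sqrt(C1 + c^2)


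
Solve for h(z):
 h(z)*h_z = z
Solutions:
 h(z) = -sqrt(C1 + z^2)
 h(z) = sqrt(C1 + z^2)


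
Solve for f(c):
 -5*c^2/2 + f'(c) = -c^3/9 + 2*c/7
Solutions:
 f(c) = C1 - c^4/36 + 5*c^3/6 + c^2/7


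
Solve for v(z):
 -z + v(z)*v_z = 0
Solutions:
 v(z) = -sqrt(C1 + z^2)
 v(z) = sqrt(C1 + z^2)


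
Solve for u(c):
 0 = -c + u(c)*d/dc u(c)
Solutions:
 u(c) = -sqrt(C1 + c^2)
 u(c) = sqrt(C1 + c^2)


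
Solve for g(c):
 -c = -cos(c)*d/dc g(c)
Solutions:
 g(c) = C1 + Integral(c/cos(c), c)


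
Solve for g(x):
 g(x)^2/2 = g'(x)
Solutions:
 g(x) = -2/(C1 + x)


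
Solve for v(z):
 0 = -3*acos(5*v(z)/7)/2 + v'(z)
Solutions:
 Integral(1/acos(5*_y/7), (_y, v(z))) = C1 + 3*z/2


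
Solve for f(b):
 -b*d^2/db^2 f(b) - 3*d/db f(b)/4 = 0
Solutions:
 f(b) = C1 + C2*b^(1/4)


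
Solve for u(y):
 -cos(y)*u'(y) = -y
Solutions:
 u(y) = C1 + Integral(y/cos(y), y)


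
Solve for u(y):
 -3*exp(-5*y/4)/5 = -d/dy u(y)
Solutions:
 u(y) = C1 - 12*exp(-5*y/4)/25


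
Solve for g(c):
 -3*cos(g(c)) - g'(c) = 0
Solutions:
 g(c) = pi - asin((C1 + exp(6*c))/(C1 - exp(6*c)))
 g(c) = asin((C1 + exp(6*c))/(C1 - exp(6*c)))


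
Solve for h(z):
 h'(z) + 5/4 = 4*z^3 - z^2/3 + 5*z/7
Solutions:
 h(z) = C1 + z^4 - z^3/9 + 5*z^2/14 - 5*z/4


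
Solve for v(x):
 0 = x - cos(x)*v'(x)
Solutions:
 v(x) = C1 + Integral(x/cos(x), x)


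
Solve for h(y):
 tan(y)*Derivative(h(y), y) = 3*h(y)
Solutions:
 h(y) = C1*sin(y)^3


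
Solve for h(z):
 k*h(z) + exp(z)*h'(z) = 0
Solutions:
 h(z) = C1*exp(k*exp(-z))


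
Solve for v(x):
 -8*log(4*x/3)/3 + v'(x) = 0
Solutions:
 v(x) = C1 + 8*x*log(x)/3 - 8*x*log(3)/3 - 8*x/3 + 16*x*log(2)/3


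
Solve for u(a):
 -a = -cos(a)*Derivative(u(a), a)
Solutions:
 u(a) = C1 + Integral(a/cos(a), a)


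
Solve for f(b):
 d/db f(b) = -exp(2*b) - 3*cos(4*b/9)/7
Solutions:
 f(b) = C1 - exp(2*b)/2 - 27*sin(4*b/9)/28


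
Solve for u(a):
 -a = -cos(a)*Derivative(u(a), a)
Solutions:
 u(a) = C1 + Integral(a/cos(a), a)


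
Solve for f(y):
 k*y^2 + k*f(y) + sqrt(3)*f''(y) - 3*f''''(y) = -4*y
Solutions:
 f(y) = C1*exp(-sqrt(2)*3^(3/4)*y*sqrt(1 - sqrt(4*k + 1))/6) + C2*exp(sqrt(2)*3^(3/4)*y*sqrt(1 - sqrt(4*k + 1))/6) + C3*exp(-sqrt(2)*3^(3/4)*y*sqrt(sqrt(4*k + 1) + 1)/6) + C4*exp(sqrt(2)*3^(3/4)*y*sqrt(sqrt(4*k + 1) + 1)/6) - y^2 - 4*y/k + 2*sqrt(3)/k


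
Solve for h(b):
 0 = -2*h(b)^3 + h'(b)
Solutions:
 h(b) = -sqrt(2)*sqrt(-1/(C1 + 2*b))/2
 h(b) = sqrt(2)*sqrt(-1/(C1 + 2*b))/2


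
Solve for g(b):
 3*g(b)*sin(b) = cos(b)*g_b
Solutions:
 g(b) = C1/cos(b)^3


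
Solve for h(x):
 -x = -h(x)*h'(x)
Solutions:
 h(x) = -sqrt(C1 + x^2)
 h(x) = sqrt(C1 + x^2)


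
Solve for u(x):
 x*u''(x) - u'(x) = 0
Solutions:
 u(x) = C1 + C2*x^2


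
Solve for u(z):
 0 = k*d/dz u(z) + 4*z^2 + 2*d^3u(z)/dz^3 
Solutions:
 u(z) = C1 + C2*exp(-sqrt(2)*z*sqrt(-k)/2) + C3*exp(sqrt(2)*z*sqrt(-k)/2) - 4*z^3/(3*k) + 16*z/k^2


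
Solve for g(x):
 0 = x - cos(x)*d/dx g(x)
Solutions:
 g(x) = C1 + Integral(x/cos(x), x)


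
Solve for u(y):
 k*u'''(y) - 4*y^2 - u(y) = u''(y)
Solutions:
 u(y) = C1*exp(y*(-(sqrt(((27 + 2/k^2)^2 - 4/k^4)/k^2)/2 - 27/(2*k) - 1/k^3)^(1/3) + 1/k - 1/(k^2*(sqrt(((27 + 2/k^2)^2 - 4/k^4)/k^2)/2 - 27/(2*k) - 1/k^3)^(1/3)))/3) + C2*exp(y*((sqrt(((27 + 2/k^2)^2 - 4/k^4)/k^2)/2 - 27/(2*k) - 1/k^3)^(1/3) - sqrt(3)*I*(sqrt(((27 + 2/k^2)^2 - 4/k^4)/k^2)/2 - 27/(2*k) - 1/k^3)^(1/3) + 2/k - 4/(k^2*(-1 + sqrt(3)*I)*(sqrt(((27 + 2/k^2)^2 - 4/k^4)/k^2)/2 - 27/(2*k) - 1/k^3)^(1/3)))/6) + C3*exp(y*((sqrt(((27 + 2/k^2)^2 - 4/k^4)/k^2)/2 - 27/(2*k) - 1/k^3)^(1/3) + sqrt(3)*I*(sqrt(((27 + 2/k^2)^2 - 4/k^4)/k^2)/2 - 27/(2*k) - 1/k^3)^(1/3) + 2/k + 4/(k^2*(1 + sqrt(3)*I)*(sqrt(((27 + 2/k^2)^2 - 4/k^4)/k^2)/2 - 27/(2*k) - 1/k^3)^(1/3)))/6) - 4*y^2 + 8


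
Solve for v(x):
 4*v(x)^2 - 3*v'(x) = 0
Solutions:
 v(x) = -3/(C1 + 4*x)


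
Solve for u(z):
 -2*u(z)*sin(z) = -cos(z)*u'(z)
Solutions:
 u(z) = C1/cos(z)^2


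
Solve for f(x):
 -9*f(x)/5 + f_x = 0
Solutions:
 f(x) = C1*exp(9*x/5)


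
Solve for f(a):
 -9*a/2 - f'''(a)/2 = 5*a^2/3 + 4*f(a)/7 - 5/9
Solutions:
 f(a) = C3*exp(-2*7^(2/3)*a/7) - 35*a^2/12 - 63*a/8 + (C1*sin(sqrt(3)*7^(2/3)*a/7) + C2*cos(sqrt(3)*7^(2/3)*a/7))*exp(7^(2/3)*a/7) + 35/36


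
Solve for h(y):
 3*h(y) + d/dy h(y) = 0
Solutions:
 h(y) = C1*exp(-3*y)


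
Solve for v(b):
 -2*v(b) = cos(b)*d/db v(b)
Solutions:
 v(b) = C1*(sin(b) - 1)/(sin(b) + 1)


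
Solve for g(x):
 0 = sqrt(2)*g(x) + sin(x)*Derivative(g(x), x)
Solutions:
 g(x) = C1*(cos(x) + 1)^(sqrt(2)/2)/(cos(x) - 1)^(sqrt(2)/2)


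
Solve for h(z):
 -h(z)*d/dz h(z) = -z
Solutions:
 h(z) = -sqrt(C1 + z^2)
 h(z) = sqrt(C1 + z^2)


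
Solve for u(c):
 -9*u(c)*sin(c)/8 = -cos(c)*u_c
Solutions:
 u(c) = C1/cos(c)^(9/8)


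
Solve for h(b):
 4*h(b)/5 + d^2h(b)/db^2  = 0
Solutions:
 h(b) = C1*sin(2*sqrt(5)*b/5) + C2*cos(2*sqrt(5)*b/5)


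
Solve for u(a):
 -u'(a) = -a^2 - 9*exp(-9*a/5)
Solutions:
 u(a) = C1 + a^3/3 - 5*exp(-9*a/5)


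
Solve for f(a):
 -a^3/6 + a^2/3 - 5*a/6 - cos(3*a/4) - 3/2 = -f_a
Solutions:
 f(a) = C1 + a^4/24 - a^3/9 + 5*a^2/12 + 3*a/2 + 4*sin(3*a/4)/3


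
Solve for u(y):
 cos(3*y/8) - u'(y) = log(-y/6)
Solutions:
 u(y) = C1 - y*log(-y) + y + y*log(6) + 8*sin(3*y/8)/3


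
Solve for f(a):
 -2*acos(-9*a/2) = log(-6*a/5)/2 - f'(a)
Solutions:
 f(a) = C1 + a*log(-a)/2 + 2*a*acos(-9*a/2) - a*log(5) - a/2 + a*log(30)/2 + 2*sqrt(4 - 81*a^2)/9


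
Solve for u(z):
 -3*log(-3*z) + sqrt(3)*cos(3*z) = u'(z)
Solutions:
 u(z) = C1 - 3*z*log(-z) - 3*z*log(3) + 3*z + sqrt(3)*sin(3*z)/3


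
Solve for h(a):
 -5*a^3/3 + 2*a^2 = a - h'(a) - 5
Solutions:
 h(a) = C1 + 5*a^4/12 - 2*a^3/3 + a^2/2 - 5*a


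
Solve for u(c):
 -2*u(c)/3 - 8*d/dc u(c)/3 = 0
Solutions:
 u(c) = C1*exp(-c/4)


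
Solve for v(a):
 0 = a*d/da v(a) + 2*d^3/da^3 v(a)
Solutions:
 v(a) = C1 + Integral(C2*airyai(-2^(2/3)*a/2) + C3*airybi(-2^(2/3)*a/2), a)


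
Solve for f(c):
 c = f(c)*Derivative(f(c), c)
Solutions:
 f(c) = -sqrt(C1 + c^2)
 f(c) = sqrt(C1 + c^2)


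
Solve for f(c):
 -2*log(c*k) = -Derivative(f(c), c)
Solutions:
 f(c) = C1 + 2*c*log(c*k) - 2*c


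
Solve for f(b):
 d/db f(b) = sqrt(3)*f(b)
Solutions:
 f(b) = C1*exp(sqrt(3)*b)


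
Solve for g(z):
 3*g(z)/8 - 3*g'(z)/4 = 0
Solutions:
 g(z) = C1*exp(z/2)


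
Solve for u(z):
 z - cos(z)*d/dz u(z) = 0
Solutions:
 u(z) = C1 + Integral(z/cos(z), z)


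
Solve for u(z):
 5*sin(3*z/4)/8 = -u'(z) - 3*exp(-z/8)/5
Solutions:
 u(z) = C1 + 5*cos(3*z/4)/6 + 24*exp(-z/8)/5


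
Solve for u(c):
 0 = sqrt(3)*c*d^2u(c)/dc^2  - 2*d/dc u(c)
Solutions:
 u(c) = C1 + C2*c^(1 + 2*sqrt(3)/3)


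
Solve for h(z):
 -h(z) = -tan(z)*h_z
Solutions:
 h(z) = C1*sin(z)


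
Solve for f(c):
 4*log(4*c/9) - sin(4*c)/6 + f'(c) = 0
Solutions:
 f(c) = C1 - 4*c*log(c) - 8*c*log(2) + 4*c + 8*c*log(3) - cos(4*c)/24


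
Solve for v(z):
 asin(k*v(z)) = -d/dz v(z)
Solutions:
 Integral(1/asin(_y*k), (_y, v(z))) = C1 - z


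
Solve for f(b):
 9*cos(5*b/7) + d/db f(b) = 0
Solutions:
 f(b) = C1 - 63*sin(5*b/7)/5


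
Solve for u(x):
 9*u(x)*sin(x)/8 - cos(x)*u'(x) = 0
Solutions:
 u(x) = C1/cos(x)^(9/8)


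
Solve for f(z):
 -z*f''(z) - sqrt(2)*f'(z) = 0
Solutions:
 f(z) = C1 + C2*z^(1 - sqrt(2))


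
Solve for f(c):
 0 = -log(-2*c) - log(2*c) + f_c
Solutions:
 f(c) = C1 + 2*c*log(c) + c*(-2 + 2*log(2) + I*pi)


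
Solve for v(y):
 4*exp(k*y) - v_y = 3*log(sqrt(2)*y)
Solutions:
 v(y) = C1 - 3*y*log(y) + y*(3 - 3*log(2)/2) + Piecewise((4*exp(k*y)/k, Ne(k, 0)), (4*y, True))


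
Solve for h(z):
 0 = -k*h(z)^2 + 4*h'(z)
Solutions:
 h(z) = -4/(C1 + k*z)


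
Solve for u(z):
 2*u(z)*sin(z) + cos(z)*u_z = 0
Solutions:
 u(z) = C1*cos(z)^2


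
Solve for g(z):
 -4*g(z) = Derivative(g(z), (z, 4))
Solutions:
 g(z) = (C1*sin(z) + C2*cos(z))*exp(-z) + (C3*sin(z) + C4*cos(z))*exp(z)


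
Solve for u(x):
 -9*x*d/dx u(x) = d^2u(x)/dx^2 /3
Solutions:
 u(x) = C1 + C2*erf(3*sqrt(6)*x/2)


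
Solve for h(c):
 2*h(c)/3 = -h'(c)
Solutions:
 h(c) = C1*exp(-2*c/3)


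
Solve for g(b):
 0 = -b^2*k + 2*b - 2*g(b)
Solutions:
 g(b) = b*(-b*k + 2)/2


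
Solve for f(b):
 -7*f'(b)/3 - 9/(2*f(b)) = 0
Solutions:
 f(b) = -sqrt(C1 - 189*b)/7
 f(b) = sqrt(C1 - 189*b)/7


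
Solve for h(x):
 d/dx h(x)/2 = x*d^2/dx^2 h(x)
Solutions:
 h(x) = C1 + C2*x^(3/2)


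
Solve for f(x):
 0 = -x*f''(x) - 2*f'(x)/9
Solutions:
 f(x) = C1 + C2*x^(7/9)


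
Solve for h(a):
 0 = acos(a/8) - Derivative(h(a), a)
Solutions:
 h(a) = C1 + a*acos(a/8) - sqrt(64 - a^2)


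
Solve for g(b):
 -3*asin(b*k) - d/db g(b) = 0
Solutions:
 g(b) = C1 - 3*Piecewise((b*asin(b*k) + sqrt(-b^2*k^2 + 1)/k, Ne(k, 0)), (0, True))


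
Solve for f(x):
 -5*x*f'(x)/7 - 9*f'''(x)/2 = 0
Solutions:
 f(x) = C1 + Integral(C2*airyai(-1470^(1/3)*x/21) + C3*airybi(-1470^(1/3)*x/21), x)


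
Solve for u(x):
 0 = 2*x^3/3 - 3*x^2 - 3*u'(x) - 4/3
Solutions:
 u(x) = C1 + x^4/18 - x^3/3 - 4*x/9


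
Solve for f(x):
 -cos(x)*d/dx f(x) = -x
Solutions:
 f(x) = C1 + Integral(x/cos(x), x)


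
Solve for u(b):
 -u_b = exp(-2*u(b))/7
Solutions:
 u(b) = log(-sqrt(C1 - 14*b)) - log(7)
 u(b) = log(C1 - 14*b)/2 - log(7)


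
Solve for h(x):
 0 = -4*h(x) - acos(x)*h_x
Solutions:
 h(x) = C1*exp(-4*Integral(1/acos(x), x))


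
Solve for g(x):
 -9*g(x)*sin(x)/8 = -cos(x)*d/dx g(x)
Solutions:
 g(x) = C1/cos(x)^(9/8)


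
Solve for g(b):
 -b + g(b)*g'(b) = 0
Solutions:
 g(b) = -sqrt(C1 + b^2)
 g(b) = sqrt(C1 + b^2)


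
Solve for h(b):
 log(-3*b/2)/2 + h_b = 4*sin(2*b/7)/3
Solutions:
 h(b) = C1 - b*log(-b)/2 - b*log(3) + b/2 + b*log(6)/2 - 14*cos(2*b/7)/3


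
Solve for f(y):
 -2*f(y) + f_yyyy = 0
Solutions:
 f(y) = C1*exp(-2^(1/4)*y) + C2*exp(2^(1/4)*y) + C3*sin(2^(1/4)*y) + C4*cos(2^(1/4)*y)


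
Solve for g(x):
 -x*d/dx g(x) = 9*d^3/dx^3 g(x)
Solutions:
 g(x) = C1 + Integral(C2*airyai(-3^(1/3)*x/3) + C3*airybi(-3^(1/3)*x/3), x)


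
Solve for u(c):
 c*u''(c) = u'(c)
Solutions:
 u(c) = C1 + C2*c^2


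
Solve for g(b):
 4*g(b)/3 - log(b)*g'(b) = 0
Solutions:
 g(b) = C1*exp(4*li(b)/3)


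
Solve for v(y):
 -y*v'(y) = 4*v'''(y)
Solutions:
 v(y) = C1 + Integral(C2*airyai(-2^(1/3)*y/2) + C3*airybi(-2^(1/3)*y/2), y)


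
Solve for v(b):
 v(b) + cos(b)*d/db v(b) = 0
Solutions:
 v(b) = C1*sqrt(sin(b) - 1)/sqrt(sin(b) + 1)


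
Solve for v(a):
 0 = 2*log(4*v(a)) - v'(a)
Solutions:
 -Integral(1/(log(_y) + 2*log(2)), (_y, v(a)))/2 = C1 - a


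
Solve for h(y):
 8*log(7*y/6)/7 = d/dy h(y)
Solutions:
 h(y) = C1 + 8*y*log(y)/7 - 8*y*log(6)/7 - 8*y/7 + 8*y*log(7)/7


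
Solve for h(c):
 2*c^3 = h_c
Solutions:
 h(c) = C1 + c^4/2


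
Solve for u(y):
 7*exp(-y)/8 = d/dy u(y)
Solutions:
 u(y) = C1 - 7*exp(-y)/8


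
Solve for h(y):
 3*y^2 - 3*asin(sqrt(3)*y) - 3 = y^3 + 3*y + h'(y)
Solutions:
 h(y) = C1 - y^4/4 + y^3 - 3*y^2/2 - 3*y*asin(sqrt(3)*y) - 3*y - sqrt(3)*sqrt(1 - 3*y^2)


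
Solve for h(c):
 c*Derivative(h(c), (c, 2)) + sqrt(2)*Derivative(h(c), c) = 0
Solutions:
 h(c) = C1 + C2*c^(1 - sqrt(2))


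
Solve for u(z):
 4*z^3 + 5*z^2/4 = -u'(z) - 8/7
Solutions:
 u(z) = C1 - z^4 - 5*z^3/12 - 8*z/7


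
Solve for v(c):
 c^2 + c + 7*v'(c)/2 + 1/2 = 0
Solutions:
 v(c) = C1 - 2*c^3/21 - c^2/7 - c/7


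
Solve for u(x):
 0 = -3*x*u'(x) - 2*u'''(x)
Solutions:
 u(x) = C1 + Integral(C2*airyai(-2^(2/3)*3^(1/3)*x/2) + C3*airybi(-2^(2/3)*3^(1/3)*x/2), x)


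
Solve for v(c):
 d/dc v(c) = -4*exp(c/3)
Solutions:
 v(c) = C1 - 12*exp(c/3)


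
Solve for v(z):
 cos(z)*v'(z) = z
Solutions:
 v(z) = C1 + Integral(z/cos(z), z)


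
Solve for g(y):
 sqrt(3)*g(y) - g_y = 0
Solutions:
 g(y) = C1*exp(sqrt(3)*y)


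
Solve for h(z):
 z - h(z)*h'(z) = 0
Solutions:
 h(z) = -sqrt(C1 + z^2)
 h(z) = sqrt(C1 + z^2)


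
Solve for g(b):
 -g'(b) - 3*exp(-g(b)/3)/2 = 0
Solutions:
 g(b) = 3*log(C1 - b/2)


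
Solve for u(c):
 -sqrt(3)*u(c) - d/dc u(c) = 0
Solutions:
 u(c) = C1*exp(-sqrt(3)*c)


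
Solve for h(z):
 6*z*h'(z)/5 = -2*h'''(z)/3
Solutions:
 h(z) = C1 + Integral(C2*airyai(-15^(2/3)*z/5) + C3*airybi(-15^(2/3)*z/5), z)


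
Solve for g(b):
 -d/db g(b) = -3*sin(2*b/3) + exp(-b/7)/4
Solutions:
 g(b) = C1 - 9*cos(2*b/3)/2 + 7*exp(-b/7)/4


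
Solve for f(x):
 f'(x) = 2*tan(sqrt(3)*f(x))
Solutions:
 f(x) = sqrt(3)*(pi - asin(C1*exp(2*sqrt(3)*x)))/3
 f(x) = sqrt(3)*asin(C1*exp(2*sqrt(3)*x))/3


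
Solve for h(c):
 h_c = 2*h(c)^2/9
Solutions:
 h(c) = -9/(C1 + 2*c)


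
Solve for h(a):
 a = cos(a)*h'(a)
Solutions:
 h(a) = C1 + Integral(a/cos(a), a)


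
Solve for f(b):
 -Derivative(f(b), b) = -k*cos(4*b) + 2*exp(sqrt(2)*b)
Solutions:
 f(b) = C1 + k*sin(4*b)/4 - sqrt(2)*exp(sqrt(2)*b)


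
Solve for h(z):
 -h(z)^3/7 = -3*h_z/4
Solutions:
 h(z) = -sqrt(42)*sqrt(-1/(C1 + 4*z))/2
 h(z) = sqrt(42)*sqrt(-1/(C1 + 4*z))/2


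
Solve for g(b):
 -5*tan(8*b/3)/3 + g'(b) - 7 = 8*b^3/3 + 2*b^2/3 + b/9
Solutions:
 g(b) = C1 + 2*b^4/3 + 2*b^3/9 + b^2/18 + 7*b - 5*log(cos(8*b/3))/8


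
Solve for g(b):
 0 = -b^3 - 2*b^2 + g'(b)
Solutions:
 g(b) = C1 + b^4/4 + 2*b^3/3


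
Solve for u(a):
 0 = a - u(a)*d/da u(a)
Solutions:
 u(a) = -sqrt(C1 + a^2)
 u(a) = sqrt(C1 + a^2)


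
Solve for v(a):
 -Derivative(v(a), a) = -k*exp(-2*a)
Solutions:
 v(a) = C1 - k*exp(-2*a)/2


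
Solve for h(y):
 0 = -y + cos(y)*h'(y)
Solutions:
 h(y) = C1 + Integral(y/cos(y), y)


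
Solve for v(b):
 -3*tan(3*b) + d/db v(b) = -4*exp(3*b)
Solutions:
 v(b) = C1 - 4*exp(3*b)/3 - log(cos(3*b))


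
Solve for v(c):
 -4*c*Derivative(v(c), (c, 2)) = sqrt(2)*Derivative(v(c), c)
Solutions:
 v(c) = C1 + C2*c^(1 - sqrt(2)/4)


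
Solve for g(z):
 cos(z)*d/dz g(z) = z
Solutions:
 g(z) = C1 + Integral(z/cos(z), z)


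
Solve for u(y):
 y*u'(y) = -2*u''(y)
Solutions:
 u(y) = C1 + C2*erf(y/2)


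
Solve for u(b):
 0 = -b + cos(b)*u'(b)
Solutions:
 u(b) = C1 + Integral(b/cos(b), b)


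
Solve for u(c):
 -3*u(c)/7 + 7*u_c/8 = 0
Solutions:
 u(c) = C1*exp(24*c/49)


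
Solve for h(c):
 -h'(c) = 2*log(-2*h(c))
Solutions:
 Integral(1/(log(-_y) + log(2)), (_y, h(c)))/2 = C1 - c


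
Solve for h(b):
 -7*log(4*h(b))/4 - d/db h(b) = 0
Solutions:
 4*Integral(1/(log(_y) + 2*log(2)), (_y, h(b)))/7 = C1 - b


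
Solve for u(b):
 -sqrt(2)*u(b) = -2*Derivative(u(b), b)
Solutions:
 u(b) = C1*exp(sqrt(2)*b/2)


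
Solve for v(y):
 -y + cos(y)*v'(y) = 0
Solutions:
 v(y) = C1 + Integral(y/cos(y), y)


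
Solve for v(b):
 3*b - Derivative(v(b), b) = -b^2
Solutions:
 v(b) = C1 + b^3/3 + 3*b^2/2


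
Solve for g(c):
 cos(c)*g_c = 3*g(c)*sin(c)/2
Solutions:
 g(c) = C1/cos(c)^(3/2)


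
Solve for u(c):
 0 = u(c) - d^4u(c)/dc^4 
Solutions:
 u(c) = C1*exp(-c) + C2*exp(c) + C3*sin(c) + C4*cos(c)


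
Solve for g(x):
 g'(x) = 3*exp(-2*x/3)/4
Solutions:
 g(x) = C1 - 9*exp(-2*x/3)/8


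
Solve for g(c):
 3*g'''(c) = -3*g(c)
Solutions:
 g(c) = C3*exp(-c) + (C1*sin(sqrt(3)*c/2) + C2*cos(sqrt(3)*c/2))*exp(c/2)


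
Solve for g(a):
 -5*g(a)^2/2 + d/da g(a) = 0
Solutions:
 g(a) = -2/(C1 + 5*a)


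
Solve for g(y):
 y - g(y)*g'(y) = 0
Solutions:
 g(y) = -sqrt(C1 + y^2)
 g(y) = sqrt(C1 + y^2)


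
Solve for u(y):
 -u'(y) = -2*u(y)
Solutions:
 u(y) = C1*exp(2*y)


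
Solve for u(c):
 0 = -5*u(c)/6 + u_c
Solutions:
 u(c) = C1*exp(5*c/6)


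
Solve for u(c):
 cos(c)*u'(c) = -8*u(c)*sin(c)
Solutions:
 u(c) = C1*cos(c)^8


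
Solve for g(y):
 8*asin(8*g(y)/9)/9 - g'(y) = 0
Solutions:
 Integral(1/asin(8*_y/9), (_y, g(y))) = C1 + 8*y/9


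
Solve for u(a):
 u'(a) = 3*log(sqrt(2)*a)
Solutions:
 u(a) = C1 + 3*a*log(a) - 3*a + 3*a*log(2)/2


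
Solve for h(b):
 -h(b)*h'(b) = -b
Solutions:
 h(b) = -sqrt(C1 + b^2)
 h(b) = sqrt(C1 + b^2)


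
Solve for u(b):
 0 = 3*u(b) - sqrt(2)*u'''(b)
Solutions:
 u(b) = C3*exp(2^(5/6)*3^(1/3)*b/2) + (C1*sin(6^(5/6)*b/4) + C2*cos(6^(5/6)*b/4))*exp(-2^(5/6)*3^(1/3)*b/4)


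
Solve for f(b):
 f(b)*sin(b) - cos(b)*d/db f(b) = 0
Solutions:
 f(b) = C1/cos(b)


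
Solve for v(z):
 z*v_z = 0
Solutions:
 v(z) = C1


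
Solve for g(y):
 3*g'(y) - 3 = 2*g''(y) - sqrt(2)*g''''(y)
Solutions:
 g(y) = C1 + C2*exp(y*(4*2^(1/6)*3^(2/3)/(2*sqrt(3)*sqrt(243/2 - 8*sqrt(2)) + 27*sqrt(2))^(1/3) + 6^(1/3)*(2*sqrt(3)*sqrt(243/2 - 8*sqrt(2)) + 27*sqrt(2))^(1/3))/12)*sin(sqrt(3)*y*(-2^(1/6)/(2*sqrt(6561/2 - 216*sqrt(2)) + 81*sqrt(2))^(1/3) + 2^(1/3)*(2*sqrt(6561/2 - 216*sqrt(2)) + 81*sqrt(2))^(1/3)/12)) + C3*exp(y*(4*2^(1/6)*3^(2/3)/(2*sqrt(3)*sqrt(243/2 - 8*sqrt(2)) + 27*sqrt(2))^(1/3) + 6^(1/3)*(2*sqrt(3)*sqrt(243/2 - 8*sqrt(2)) + 27*sqrt(2))^(1/3))/12)*cos(sqrt(3)*y*(-2^(1/6)/(2*sqrt(6561/2 - 216*sqrt(2)) + 81*sqrt(2))^(1/3) + 2^(1/3)*(2*sqrt(6561/2 - 216*sqrt(2)) + 81*sqrt(2))^(1/3)/12)) + C4*exp(-y*(4*2^(1/6)*3^(2/3)/(2*sqrt(3)*sqrt(243/2 - 8*sqrt(2)) + 27*sqrt(2))^(1/3) + 6^(1/3)*(2*sqrt(3)*sqrt(243/2 - 8*sqrt(2)) + 27*sqrt(2))^(1/3))/6) + y


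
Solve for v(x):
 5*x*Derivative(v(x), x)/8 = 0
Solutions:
 v(x) = C1


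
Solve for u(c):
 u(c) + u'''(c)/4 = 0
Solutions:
 u(c) = C3*exp(-2^(2/3)*c) + (C1*sin(2^(2/3)*sqrt(3)*c/2) + C2*cos(2^(2/3)*sqrt(3)*c/2))*exp(2^(2/3)*c/2)


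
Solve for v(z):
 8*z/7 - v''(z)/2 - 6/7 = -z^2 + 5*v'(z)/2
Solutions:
 v(z) = C1 + C2*exp(-5*z) + 2*z^3/15 + 26*z^2/175 - 352*z/875


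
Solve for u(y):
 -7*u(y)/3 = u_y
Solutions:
 u(y) = C1*exp(-7*y/3)


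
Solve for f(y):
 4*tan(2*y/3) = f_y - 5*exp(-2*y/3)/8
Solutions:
 f(y) = C1 + 3*log(tan(2*y/3)^2 + 1) - 15*exp(-2*y/3)/16


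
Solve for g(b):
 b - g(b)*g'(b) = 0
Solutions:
 g(b) = -sqrt(C1 + b^2)
 g(b) = sqrt(C1 + b^2)


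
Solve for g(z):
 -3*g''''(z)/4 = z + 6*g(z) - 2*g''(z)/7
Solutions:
 g(z) = -z/6 + (C1*sin(2^(3/4)*z*sin(atan(sqrt(878)/2)/2)) + C2*cos(2^(3/4)*z*sin(atan(sqrt(878)/2)/2)))*exp(-2^(3/4)*z*cos(atan(sqrt(878)/2)/2)) + (C3*sin(2^(3/4)*z*sin(atan(sqrt(878)/2)/2)) + C4*cos(2^(3/4)*z*sin(atan(sqrt(878)/2)/2)))*exp(2^(3/4)*z*cos(atan(sqrt(878)/2)/2))


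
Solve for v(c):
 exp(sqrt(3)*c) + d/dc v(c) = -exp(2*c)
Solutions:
 v(c) = C1 - exp(2*c)/2 - sqrt(3)*exp(sqrt(3)*c)/3


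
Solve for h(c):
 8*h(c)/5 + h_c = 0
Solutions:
 h(c) = C1*exp(-8*c/5)


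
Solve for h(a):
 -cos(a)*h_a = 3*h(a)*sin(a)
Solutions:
 h(a) = C1*cos(a)^3


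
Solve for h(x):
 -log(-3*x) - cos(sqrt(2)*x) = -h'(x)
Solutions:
 h(x) = C1 + x*log(-x) - x + x*log(3) + sqrt(2)*sin(sqrt(2)*x)/2


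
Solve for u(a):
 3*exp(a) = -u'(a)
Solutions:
 u(a) = C1 - 3*exp(a)


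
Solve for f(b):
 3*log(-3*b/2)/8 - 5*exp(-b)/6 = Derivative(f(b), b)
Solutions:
 f(b) = C1 + 3*b*log(-b)/8 + 3*b*(-1 - log(2) + log(3))/8 + 5*exp(-b)/6


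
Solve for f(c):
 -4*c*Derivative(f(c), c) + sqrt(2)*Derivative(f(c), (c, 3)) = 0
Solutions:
 f(c) = C1 + Integral(C2*airyai(sqrt(2)*c) + C3*airybi(sqrt(2)*c), c)


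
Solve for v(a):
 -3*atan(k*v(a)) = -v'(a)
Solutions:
 Integral(1/atan(_y*k), (_y, v(a))) = C1 + 3*a


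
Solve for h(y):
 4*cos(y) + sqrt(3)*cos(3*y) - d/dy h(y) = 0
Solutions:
 h(y) = C1 + 4*sin(y) + sqrt(3)*sin(3*y)/3


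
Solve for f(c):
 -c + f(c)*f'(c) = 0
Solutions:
 f(c) = -sqrt(C1 + c^2)
 f(c) = sqrt(C1 + c^2)


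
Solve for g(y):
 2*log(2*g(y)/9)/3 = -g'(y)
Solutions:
 3*Integral(1/(log(_y) - 2*log(3) + log(2)), (_y, g(y)))/2 = C1 - y


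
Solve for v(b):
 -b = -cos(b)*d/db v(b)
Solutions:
 v(b) = C1 + Integral(b/cos(b), b)


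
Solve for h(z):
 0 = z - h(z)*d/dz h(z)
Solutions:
 h(z) = -sqrt(C1 + z^2)
 h(z) = sqrt(C1 + z^2)


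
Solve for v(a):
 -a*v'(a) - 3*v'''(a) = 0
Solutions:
 v(a) = C1 + Integral(C2*airyai(-3^(2/3)*a/3) + C3*airybi(-3^(2/3)*a/3), a)


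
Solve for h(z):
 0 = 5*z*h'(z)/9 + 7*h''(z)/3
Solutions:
 h(z) = C1 + C2*erf(sqrt(210)*z/42)


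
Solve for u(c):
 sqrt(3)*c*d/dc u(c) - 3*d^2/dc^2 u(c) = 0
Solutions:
 u(c) = C1 + C2*erfi(sqrt(2)*3^(3/4)*c/6)


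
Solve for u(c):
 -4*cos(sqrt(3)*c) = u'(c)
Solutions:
 u(c) = C1 - 4*sqrt(3)*sin(sqrt(3)*c)/3


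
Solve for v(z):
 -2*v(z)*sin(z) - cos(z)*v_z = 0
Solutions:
 v(z) = C1*cos(z)^2


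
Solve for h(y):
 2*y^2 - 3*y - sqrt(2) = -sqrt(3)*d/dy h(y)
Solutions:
 h(y) = C1 - 2*sqrt(3)*y^3/9 + sqrt(3)*y^2/2 + sqrt(6)*y/3


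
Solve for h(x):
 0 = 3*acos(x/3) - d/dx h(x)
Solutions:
 h(x) = C1 + 3*x*acos(x/3) - 3*sqrt(9 - x^2)


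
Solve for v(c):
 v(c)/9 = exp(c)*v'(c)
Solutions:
 v(c) = C1*exp(-exp(-c)/9)


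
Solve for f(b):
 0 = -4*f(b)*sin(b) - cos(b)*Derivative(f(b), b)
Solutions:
 f(b) = C1*cos(b)^4


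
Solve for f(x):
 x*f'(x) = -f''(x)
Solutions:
 f(x) = C1 + C2*erf(sqrt(2)*x/2)


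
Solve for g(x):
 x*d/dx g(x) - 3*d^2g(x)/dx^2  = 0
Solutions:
 g(x) = C1 + C2*erfi(sqrt(6)*x/6)


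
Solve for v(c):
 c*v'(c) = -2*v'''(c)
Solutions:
 v(c) = C1 + Integral(C2*airyai(-2^(2/3)*c/2) + C3*airybi(-2^(2/3)*c/2), c)


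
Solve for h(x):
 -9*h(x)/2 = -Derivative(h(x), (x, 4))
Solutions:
 h(x) = C1*exp(-2^(3/4)*sqrt(3)*x/2) + C2*exp(2^(3/4)*sqrt(3)*x/2) + C3*sin(2^(3/4)*sqrt(3)*x/2) + C4*cos(2^(3/4)*sqrt(3)*x/2)


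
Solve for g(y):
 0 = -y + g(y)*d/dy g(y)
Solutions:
 g(y) = -sqrt(C1 + y^2)
 g(y) = sqrt(C1 + y^2)


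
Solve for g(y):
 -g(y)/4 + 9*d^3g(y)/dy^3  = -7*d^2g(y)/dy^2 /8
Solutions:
 g(y) = C1*exp(-y*(49/(216*sqrt(417846) + 139625)^(1/3) + 14 + (216*sqrt(417846) + 139625)^(1/3))/432)*sin(sqrt(3)*y*(-(216*sqrt(417846) + 139625)^(1/3) + 49/(216*sqrt(417846) + 139625)^(1/3))/432) + C2*exp(-y*(49/(216*sqrt(417846) + 139625)^(1/3) + 14 + (216*sqrt(417846) + 139625)^(1/3))/432)*cos(sqrt(3)*y*(-(216*sqrt(417846) + 139625)^(1/3) + 49/(216*sqrt(417846) + 139625)^(1/3))/432) + C3*exp(y*(-7 + 49/(216*sqrt(417846) + 139625)^(1/3) + (216*sqrt(417846) + 139625)^(1/3))/216)


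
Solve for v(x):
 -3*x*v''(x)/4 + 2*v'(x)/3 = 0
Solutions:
 v(x) = C1 + C2*x^(17/9)


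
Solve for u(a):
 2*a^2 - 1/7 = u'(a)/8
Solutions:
 u(a) = C1 + 16*a^3/3 - 8*a/7


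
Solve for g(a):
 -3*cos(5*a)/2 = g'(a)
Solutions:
 g(a) = C1 - 3*sin(5*a)/10


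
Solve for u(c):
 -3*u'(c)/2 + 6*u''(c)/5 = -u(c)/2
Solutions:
 u(c) = (C1*sin(sqrt(15)*c/24) + C2*cos(sqrt(15)*c/24))*exp(5*c/8)


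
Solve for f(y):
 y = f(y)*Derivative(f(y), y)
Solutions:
 f(y) = -sqrt(C1 + y^2)
 f(y) = sqrt(C1 + y^2)


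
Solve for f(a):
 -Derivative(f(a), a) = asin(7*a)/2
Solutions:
 f(a) = C1 - a*asin(7*a)/2 - sqrt(1 - 49*a^2)/14


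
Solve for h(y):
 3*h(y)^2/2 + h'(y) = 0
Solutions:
 h(y) = 2/(C1 + 3*y)


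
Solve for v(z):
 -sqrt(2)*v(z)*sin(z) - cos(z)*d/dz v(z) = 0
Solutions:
 v(z) = C1*cos(z)^(sqrt(2))


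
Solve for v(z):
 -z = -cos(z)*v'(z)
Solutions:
 v(z) = C1 + Integral(z/cos(z), z)


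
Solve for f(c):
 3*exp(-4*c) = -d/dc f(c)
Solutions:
 f(c) = C1 + 3*exp(-4*c)/4


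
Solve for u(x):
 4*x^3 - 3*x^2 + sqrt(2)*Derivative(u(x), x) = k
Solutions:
 u(x) = C1 + sqrt(2)*k*x/2 - sqrt(2)*x^4/2 + sqrt(2)*x^3/2


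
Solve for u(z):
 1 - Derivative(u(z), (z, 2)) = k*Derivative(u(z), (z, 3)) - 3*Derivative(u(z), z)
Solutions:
 u(z) = C1 + C2*exp(z*(sqrt(12*k + 1) - 1)/(2*k)) + C3*exp(-z*(sqrt(12*k + 1) + 1)/(2*k)) - z/3


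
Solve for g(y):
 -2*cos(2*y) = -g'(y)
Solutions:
 g(y) = C1 + sin(2*y)


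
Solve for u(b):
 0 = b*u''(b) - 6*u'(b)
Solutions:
 u(b) = C1 + C2*b^7
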